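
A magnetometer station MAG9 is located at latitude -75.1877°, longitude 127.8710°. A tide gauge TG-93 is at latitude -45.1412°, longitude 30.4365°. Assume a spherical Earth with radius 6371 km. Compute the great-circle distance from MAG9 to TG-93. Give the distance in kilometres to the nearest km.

Δφ = 30.0465°,  Δλ = -97.4345°
a = sin²(Δφ/2) + cos φ₁ cos φ₂ sin²(Δλ/2) = 0.169021
c = 2·arcsin(√a) = 0.847368 rad = 48.5506°
d = R·c = 6371 × 0.847368 = 5398.6 km

5399 km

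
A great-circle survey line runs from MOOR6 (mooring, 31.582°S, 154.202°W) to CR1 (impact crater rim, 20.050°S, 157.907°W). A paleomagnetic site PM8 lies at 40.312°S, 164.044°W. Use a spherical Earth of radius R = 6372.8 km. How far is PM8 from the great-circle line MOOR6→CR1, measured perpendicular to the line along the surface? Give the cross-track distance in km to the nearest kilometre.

δ₁₃ = central angle MOOR6→PM8 = 0.206013 rad  (haversine)
θ₁₃ = bearing MOOR6→PM8 = 219.582°,  θ₁₂ = bearing MOOR6→CR1 = 343.027°
dₓₜ = R·arcsin(sin δ₁₃ · sin(θ₁₃ − θ₁₂)) = 6372.8·arcsin(0.20456·sin(-123.445°)) = -1093.104 km
|dₓₜ| = 1093.104 km

1093 km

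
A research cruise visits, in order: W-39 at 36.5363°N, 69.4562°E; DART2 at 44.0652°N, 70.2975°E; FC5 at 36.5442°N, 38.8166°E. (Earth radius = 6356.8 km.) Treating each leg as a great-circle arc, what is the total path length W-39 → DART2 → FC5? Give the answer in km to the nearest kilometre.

3610 km

W-39→DART2: c = 0.131878 rad, d = 838.32 km
DART2→FC5: c = 0.436044 rad, d = 2771.85 km
Total = 838.32 + 2771.85 = 3610.17 km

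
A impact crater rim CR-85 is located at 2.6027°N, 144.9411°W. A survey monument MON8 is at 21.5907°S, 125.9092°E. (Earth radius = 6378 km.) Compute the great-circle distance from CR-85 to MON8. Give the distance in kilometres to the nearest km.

Δφ = -24.1934°,  Δλ = -89.1497°
a = sin²(Δφ/2) + cos φ₁ cos φ₂ sin²(Δλ/2) = 0.501463
c = 2·arcsin(√a) = 1.573722 rad = 90.1676°
d = R·c = 6378 × 1.573722 = 10037.2 km

10037 km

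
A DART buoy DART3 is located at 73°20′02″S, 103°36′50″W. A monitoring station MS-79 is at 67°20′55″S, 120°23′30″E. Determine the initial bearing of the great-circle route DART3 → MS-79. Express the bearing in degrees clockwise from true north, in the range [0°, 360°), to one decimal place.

206.8°

DART3: φ = -73.33389°, λ = -103.61389°
MS-79: φ = -67.34861°, λ = +120.39167°
Δλ = -135.9944°
y = sin Δλ · cos φ₂ = -0.267556
x = cos φ₁ sin φ₂ − sin φ₁ cos φ₂ cos Δλ = -0.530044
θ = atan2(y, x) = -153.2162° → 206.7838° (mod 360°)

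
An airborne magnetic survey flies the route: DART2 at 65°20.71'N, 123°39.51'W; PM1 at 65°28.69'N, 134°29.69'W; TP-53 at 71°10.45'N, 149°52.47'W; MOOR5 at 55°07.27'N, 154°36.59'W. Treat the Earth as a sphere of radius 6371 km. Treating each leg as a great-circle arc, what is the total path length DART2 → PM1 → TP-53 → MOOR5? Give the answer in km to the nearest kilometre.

DART2: φ = +65.34517°, λ = -123.65850°
PM1: φ = +65.47817°, λ = -134.49483°
TP-53: φ = +71.17417°, λ = -149.87450°
MOOR5: φ = +55.12117°, λ = -154.60983°
DART2→PM1: c = 0.078633 rad, d = 500.97 km
PM1→TP-53: c = 0.139638 rad, d = 889.64 km
TP-53→MOOR5: c = 0.282447 rad, d = 1799.47 km
Total = 500.97 + 889.64 + 1799.47 = 3190.07 km

3190 km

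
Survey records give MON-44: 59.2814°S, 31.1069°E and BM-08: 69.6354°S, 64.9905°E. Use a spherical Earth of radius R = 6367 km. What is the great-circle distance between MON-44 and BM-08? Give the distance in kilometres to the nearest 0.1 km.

1948.7 km

Δφ = -10.3540°,  Δλ = 33.8836°
a = sin²(Δφ/2) + cos φ₁ cos φ₂ sin²(Δλ/2) = 0.023236
c = 2·arcsin(√a) = 0.306064 rad = 17.5362°
d = R·c = 6367 × 0.306064 = 1948.7 km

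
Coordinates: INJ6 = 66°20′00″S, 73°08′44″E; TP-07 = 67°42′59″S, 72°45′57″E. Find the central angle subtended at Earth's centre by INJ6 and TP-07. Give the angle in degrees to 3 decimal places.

1.391°

INJ6: φ = -66.33333°, λ = +73.14556°
TP-07: φ = -67.71639°, λ = +72.76583°
Δφ = -1.3831°,  Δλ = -0.3797°
a = sin²(Δφ/2) + cos φ₁ cos φ₂ sin²(Δλ/2) = 0.000147
c = 2·arcsin(√a) = 0.024277 rad = 1.3910°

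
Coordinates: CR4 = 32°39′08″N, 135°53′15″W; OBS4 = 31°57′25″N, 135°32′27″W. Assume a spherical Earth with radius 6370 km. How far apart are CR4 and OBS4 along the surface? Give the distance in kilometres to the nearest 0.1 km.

83.9 km

CR4: φ = +32.65222°, λ = -135.88750°
OBS4: φ = +31.95694°, λ = -135.54083°
Δφ = -0.6953°,  Δλ = 0.3467°
a = sin²(Δφ/2) + cos φ₁ cos φ₂ sin²(Δλ/2) = 0.000043
c = 2·arcsin(√a) = 0.013168 rad = 0.7545°
d = R·c = 6370 × 0.013168 = 83.9 km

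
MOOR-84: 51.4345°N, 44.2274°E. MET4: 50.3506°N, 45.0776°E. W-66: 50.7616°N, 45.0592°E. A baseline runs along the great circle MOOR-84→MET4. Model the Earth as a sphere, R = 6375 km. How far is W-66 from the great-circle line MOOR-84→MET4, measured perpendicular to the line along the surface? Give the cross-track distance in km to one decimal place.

18.9 km

δ₁₃ = central angle MOOR-84→W-66 = 0.014867 rad  (haversine)
θ₁₃ = bearing MOOR-84→W-66 = 141.854°,  θ₁₂ = bearing MOOR-84→MET4 = 153.344°
dₓₜ = R·arcsin(sin δ₁₃ · sin(θ₁₃ − θ₁₂)) = 6375·arcsin(0.01487·sin(-11.490°)) = -18.880 km
|dₓₜ| = 18.880 km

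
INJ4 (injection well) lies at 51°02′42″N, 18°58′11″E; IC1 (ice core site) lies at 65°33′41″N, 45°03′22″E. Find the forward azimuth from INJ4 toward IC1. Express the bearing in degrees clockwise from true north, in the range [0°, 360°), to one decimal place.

32.7°

INJ4: φ = +51.04500°, λ = +18.96972°
IC1: φ = +65.56139°, λ = +45.05611°
Δλ = 26.0864°
y = sin Δλ · cos φ₂ = 0.181923
x = cos φ₁ sin φ₂ − sin φ₁ cos φ₂ cos Δλ = 0.283430
θ = atan2(y, x) = 32.6948° → 32.6948° (mod 360°)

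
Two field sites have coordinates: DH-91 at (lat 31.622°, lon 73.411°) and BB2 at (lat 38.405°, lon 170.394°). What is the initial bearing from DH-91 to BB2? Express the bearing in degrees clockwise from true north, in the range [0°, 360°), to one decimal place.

53.3°

Δλ = 96.9830°
y = sin Δλ · cos φ₂ = 0.777826
x = cos φ₁ sin φ₂ − sin φ₁ cos φ₂ cos Δλ = 0.578933
θ = atan2(y, x) = 53.3398° → 53.3398° (mod 360°)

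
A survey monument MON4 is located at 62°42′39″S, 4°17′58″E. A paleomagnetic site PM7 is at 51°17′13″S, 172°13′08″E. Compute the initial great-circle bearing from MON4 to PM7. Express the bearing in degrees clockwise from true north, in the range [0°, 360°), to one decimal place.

171.7°

MON4: φ = -62.71083°, λ = +4.29944°
PM7: φ = -51.28694°, λ = +172.21889°
Δλ = 167.9194°
y = sin Δλ · cos φ₂ = 0.130892
x = cos φ₁ sin φ₂ − sin φ₁ cos φ₂ cos Δλ = -0.901252
θ = atan2(y, x) = 171.7365° → 171.7365° (mod 360°)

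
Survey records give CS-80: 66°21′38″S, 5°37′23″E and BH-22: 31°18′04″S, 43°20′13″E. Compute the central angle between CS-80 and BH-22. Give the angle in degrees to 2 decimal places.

CS-80: φ = -66.36056°, λ = +5.62306°
BH-22: φ = -31.30111°, λ = +43.33694°
Δφ = 35.0594°,  Δλ = 37.7139°
a = sin²(Δφ/2) + cos φ₁ cos φ₂ sin²(Δλ/2) = 0.126512
c = 2·arcsin(√a) = 0.727295 rad = 41.6709°

41.67°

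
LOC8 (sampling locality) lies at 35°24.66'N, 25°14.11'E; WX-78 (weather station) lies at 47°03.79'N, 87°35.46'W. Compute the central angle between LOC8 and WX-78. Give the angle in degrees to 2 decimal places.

77.95°

LOC8: φ = +35.41100°, λ = +25.23517°
WX-78: φ = +47.06317°, λ = -87.59100°
Δφ = 11.6522°,  Δλ = -112.8262°
a = sin²(Δφ/2) + cos φ₁ cos φ₂ sin²(Δλ/2) = 0.395583
c = 2·arcsin(√a) = 1.360414 rad = 77.9460°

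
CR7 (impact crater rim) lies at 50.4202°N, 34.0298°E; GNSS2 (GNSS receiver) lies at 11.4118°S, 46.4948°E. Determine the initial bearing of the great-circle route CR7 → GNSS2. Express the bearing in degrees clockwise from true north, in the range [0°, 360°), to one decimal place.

166.2°

Δλ = 12.4650°
y = sin Δλ · cos φ₂ = 0.211576
x = cos φ₁ sin φ₂ − sin φ₁ cos φ₂ cos Δλ = -0.863759
θ = atan2(y, x) = 166.2365° → 166.2365° (mod 360°)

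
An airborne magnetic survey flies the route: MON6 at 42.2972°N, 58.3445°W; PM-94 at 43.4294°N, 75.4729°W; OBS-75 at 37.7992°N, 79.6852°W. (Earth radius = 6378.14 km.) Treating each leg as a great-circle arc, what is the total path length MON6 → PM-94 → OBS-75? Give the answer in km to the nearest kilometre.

2121 km

MON6→PM-94: c = 0.219621 rad, d = 1400.77 km
PM-94→OBS-75: c = 0.112969 rad, d = 720.53 km
Total = 1400.77 + 720.53 = 2121.31 km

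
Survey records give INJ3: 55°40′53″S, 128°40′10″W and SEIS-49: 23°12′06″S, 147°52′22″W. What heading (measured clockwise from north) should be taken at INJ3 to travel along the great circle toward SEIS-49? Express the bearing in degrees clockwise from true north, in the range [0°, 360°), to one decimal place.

INJ3: φ = -55.68139°, λ = -128.66944°
SEIS-49: φ = -23.20167°, λ = -147.87278°
Δλ = -19.2033°
y = sin Δλ · cos φ₂ = -0.302320
x = cos φ₁ sin φ₂ − sin φ₁ cos φ₂ cos Δλ = 0.494762
θ = atan2(y, x) = -31.4266° → 328.5734° (mod 360°)

328.6°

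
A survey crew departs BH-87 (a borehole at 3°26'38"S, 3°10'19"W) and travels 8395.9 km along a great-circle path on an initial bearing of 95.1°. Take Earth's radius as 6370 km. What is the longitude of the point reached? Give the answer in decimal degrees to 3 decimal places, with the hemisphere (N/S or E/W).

72.604°E

BH-87: φ = -3.44389°, λ = -3.17194°
δ = d/R = 8395.9/6370 = 1.318038 rad
φ₂ = arcsin(sin φ₁ cos δ + cos φ₁ sin δ cos θ)
   = arcsin(-0.06007·0.25008 + 0.99819·0.96823·-0.08889) = -5.79311°
λ₂ = λ₁ + atan2(sin θ sin δ cos φ₁, cos δ − sin φ₁ sin φ₂) = 72.60433°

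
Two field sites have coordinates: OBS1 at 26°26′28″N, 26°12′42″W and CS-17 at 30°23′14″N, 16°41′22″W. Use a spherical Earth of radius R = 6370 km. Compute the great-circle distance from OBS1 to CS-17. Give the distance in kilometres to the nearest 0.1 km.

1028.8 km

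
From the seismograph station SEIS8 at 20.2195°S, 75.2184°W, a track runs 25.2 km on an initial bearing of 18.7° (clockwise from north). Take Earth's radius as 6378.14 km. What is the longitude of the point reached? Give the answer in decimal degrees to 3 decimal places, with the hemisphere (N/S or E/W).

δ = d/R = 25.2/6378.14 = 0.003951 rad
φ₂ = arcsin(sin φ₁ cos δ + cos φ₁ sin δ cos θ)
   = arcsin(-0.34562·0.99999 + 0.93838·0.00395·0.94721) = -20.00506°
λ₂ = λ₁ + atan2(sin θ sin δ cos φ₁, cos δ − sin φ₁ sin φ₂) = -75.14116°

75.141°W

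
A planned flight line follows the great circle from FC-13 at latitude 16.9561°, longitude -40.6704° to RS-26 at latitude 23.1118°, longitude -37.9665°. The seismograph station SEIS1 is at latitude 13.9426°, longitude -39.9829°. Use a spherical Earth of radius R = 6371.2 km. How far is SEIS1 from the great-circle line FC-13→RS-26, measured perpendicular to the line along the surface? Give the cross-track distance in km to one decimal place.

194.1 km

δ₁₃ = central angle FC-13→SEIS1 = 0.053852 rad  (haversine)
θ₁₃ = bearing FC-13→SEIS1 = 167.505°,  θ₁₂ = bearing FC-13→RS-26 = 21.974°
dₓₜ = R·arcsin(sin δ₁₃ · sin(θ₁₃ − θ₁₂)) = 6371.2·arcsin(0.05383·sin(145.531°)) = 194.118 km
|dₓₜ| = 194.118 km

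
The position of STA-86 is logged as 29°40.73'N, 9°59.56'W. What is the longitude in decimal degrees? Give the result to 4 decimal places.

9.9927°W

9° + 59.56′/60 = 9 + 0.99267 = 9.9927°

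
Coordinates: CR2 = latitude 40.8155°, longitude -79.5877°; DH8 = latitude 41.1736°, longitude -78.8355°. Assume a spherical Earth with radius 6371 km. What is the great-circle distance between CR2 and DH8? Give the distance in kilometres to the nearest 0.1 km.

74.6 km

Δφ = 0.3581°,  Δλ = 0.7522°
a = sin²(Δφ/2) + cos φ₁ cos φ₂ sin²(Δλ/2) = 0.000034
c = 2·arcsin(√a) = 0.011715 rad = 0.6712°
d = R·c = 6371 × 0.011715 = 74.6 km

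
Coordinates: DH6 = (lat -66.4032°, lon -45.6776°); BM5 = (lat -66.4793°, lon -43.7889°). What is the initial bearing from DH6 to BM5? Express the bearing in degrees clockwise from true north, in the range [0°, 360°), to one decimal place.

Δλ = 1.8887°
y = sin Δλ · cos φ₂ = 0.013153
x = cos φ₁ sin φ₂ − sin φ₁ cos φ₂ cos Δλ = -0.001527
θ = atan2(y, x) = 96.6216° → 96.6216° (mod 360°)

96.6°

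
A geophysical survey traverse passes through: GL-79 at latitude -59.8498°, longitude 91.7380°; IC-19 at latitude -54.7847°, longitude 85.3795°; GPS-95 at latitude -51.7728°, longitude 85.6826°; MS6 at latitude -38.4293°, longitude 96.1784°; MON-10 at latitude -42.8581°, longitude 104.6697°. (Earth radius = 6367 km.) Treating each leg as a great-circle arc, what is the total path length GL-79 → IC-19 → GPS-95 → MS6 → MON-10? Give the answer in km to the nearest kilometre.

3575 km

GL-79→IC-19: c = 0.106697 rad, d = 679.34 km
IC-19→GPS-95: c = 0.052663 rad, d = 335.30 km
GPS-95→MS6: c = 0.265759 rad, d = 1692.09 km
MS6→MON-10: c = 0.136345 rad, d = 868.11 km
Total = 679.34 + 335.30 + 1692.09 + 868.11 = 3574.84 km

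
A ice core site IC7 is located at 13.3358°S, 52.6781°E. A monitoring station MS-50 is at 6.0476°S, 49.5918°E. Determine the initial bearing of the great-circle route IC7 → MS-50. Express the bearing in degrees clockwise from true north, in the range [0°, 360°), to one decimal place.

Δλ = -3.0863°
y = sin Δλ · cos φ₂ = -0.053540
x = cos φ₁ sin φ₂ − sin φ₁ cos φ₂ cos Δλ = 0.126528
θ = atan2(y, x) = -22.9357° → 337.0643° (mod 360°)

337.1°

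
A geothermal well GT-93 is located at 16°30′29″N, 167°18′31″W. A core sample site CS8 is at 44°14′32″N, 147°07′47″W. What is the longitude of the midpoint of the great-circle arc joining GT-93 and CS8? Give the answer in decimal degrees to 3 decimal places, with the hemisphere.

158.694°W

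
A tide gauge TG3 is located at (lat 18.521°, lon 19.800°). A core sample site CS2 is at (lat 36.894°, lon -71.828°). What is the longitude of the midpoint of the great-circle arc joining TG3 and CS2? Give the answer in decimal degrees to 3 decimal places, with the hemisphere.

Bx = cos φ₂ cos Δλ = -0.022721,  By = cos φ₂ sin Δλ = -0.799425
φₘ = atan2(sin φ₁ + sin φ₂, √((cos φ₁ + Bx)² + By²)) = 36.89318°
λₘ = λ₁ + atan2(By, cos φ₁ + Bx) = -21.02008°

21.020°W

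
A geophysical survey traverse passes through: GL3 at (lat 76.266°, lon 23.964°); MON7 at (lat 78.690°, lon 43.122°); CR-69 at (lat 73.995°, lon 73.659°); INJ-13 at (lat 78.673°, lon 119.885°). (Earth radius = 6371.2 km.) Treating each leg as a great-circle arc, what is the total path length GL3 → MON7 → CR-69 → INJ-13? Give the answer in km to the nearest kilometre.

2748 km

GL3→MON7: c = 0.083373 rad, d = 531.18 km
MON7→CR-69: c = 0.147480 rad, d = 939.62 km
CR-69→INJ-13: c = 0.200438 rad, d = 1277.03 km
Total = 531.18 + 939.62 + 1277.03 = 2747.84 km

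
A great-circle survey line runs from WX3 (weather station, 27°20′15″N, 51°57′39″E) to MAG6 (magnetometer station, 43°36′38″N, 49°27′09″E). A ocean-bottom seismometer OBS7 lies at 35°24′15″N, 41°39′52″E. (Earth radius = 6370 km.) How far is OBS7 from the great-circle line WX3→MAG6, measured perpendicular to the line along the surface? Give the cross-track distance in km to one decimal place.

WX3: φ = +27.33750°, λ = +51.96083°
MAG6: φ = +43.61056°, λ = +49.45250°
OBS7: φ = +35.40417°, λ = +41.66444°
δ₁₃ = central angle WX3→OBS7 = 0.208002 rad  (haversine)
θ₁₃ = bearing WX3→OBS7 = 315.130°,  θ₁₂ = bearing WX3→MAG6 = 353.555°
dₓₜ = R·arcsin(sin δ₁₃ · sin(θ₁₃ − θ₁₂)) = 6370·arcsin(0.20651·sin(-38.425°)) = -819.794 km
|dₓₜ| = 819.794 km

819.8 km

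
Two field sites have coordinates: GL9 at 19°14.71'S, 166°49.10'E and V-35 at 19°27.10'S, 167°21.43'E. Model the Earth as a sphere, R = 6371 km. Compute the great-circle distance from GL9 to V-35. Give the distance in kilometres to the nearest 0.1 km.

61.0 km

GL9: φ = -19.24517°, λ = +166.81833°
V-35: φ = -19.45167°, λ = +167.35717°
Δφ = -0.2065°,  Δλ = 0.5388°
a = sin²(Δφ/2) + cos φ₁ cos φ₂ sin²(Δλ/2) = 0.000023
c = 2·arcsin(√a) = 0.009577 rad = 0.5487°
d = R·c = 6371 × 0.009577 = 61.0 km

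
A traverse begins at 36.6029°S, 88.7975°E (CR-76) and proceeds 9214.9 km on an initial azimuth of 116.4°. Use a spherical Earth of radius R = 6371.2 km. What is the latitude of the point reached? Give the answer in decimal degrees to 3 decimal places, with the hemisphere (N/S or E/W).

25.354°S

δ = d/R = 9214.9/6371.2 = 1.446337 rad
φ₂ = arcsin(sin φ₁ cos δ + cos φ₁ sin δ cos θ)
   = arcsin(-0.59627·0.12414 + 0.80279·0.99226·-0.44464) = -25.35376°
λ₂ = λ₁ + atan2(sin θ sin δ cos φ₁, cos δ − sin φ₁ sin φ₂) = -170.78437°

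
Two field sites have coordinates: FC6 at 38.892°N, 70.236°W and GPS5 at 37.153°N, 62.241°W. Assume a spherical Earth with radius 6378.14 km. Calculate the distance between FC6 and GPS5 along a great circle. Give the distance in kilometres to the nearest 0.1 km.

Δφ = -1.7390°,  Δλ = 7.9950°
a = sin²(Δφ/2) + cos φ₁ cos φ₂ sin²(Δλ/2) = 0.003245
c = 2·arcsin(√a) = 0.113994 rad = 6.5313°
d = R·c = 6378.14 × 0.113994 = 727.1 km

727.1 km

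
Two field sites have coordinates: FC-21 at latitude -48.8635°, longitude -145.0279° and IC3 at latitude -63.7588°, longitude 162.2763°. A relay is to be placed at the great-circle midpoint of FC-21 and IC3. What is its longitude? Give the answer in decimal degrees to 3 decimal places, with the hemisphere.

165.829°W

Bx = cos φ₂ cos Δλ = 0.267964,  By = cos φ₂ sin Δλ = -0.351700
φₘ = atan2(sin φ₁ + sin φ₂, √((cos φ₁ + Bx)² + By²)) = -59.02808°
λₘ = λ₁ + atan2(By, cos φ₁ + Bx) = -165.82865°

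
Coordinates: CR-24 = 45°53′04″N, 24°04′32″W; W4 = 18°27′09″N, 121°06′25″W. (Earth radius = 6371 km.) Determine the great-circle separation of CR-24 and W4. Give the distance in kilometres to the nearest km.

9071 km

CR-24: φ = +45.88444°, λ = -24.07556°
W4: φ = +18.45250°, λ = -121.10694°
Δφ = -27.4319°,  Δλ = -97.0314°
a = sin²(Δφ/2) + cos φ₁ cos φ₂ sin²(Δλ/2) = 0.426796
c = 2·arcsin(√a) = 1.423859 rad = 81.5811°
d = R·c = 6371 × 1.423859 = 9071.4 km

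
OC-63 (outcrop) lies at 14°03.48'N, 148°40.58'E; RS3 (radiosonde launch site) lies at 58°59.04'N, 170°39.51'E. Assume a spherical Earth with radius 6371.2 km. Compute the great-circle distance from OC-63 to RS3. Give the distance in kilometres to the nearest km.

OC-63: φ = +14.05800°, λ = +148.67633°
RS3: φ = +58.98400°, λ = +170.65850°
Δφ = 44.9260°,  Δλ = 21.9822°
a = sin²(Δφ/2) + cos φ₁ cos φ₂ sin²(Δλ/2) = 0.164160
c = 2·arcsin(√a) = 0.834321 rad = 47.8031°
d = R·c = 6371.2 × 0.834321 = 5315.6 km

5316 km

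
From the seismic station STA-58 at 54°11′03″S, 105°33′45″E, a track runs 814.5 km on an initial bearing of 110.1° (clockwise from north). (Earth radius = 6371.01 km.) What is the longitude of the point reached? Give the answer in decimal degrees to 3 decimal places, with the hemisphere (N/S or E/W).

117.956°E

STA-58: φ = -54.18417°, λ = +105.56250°
δ = d/R = 814.5/6371.01 = 0.127845 rad
φ₂ = arcsin(sin φ₁ cos δ + cos φ₁ sin δ cos θ)
   = arcsin(-0.81090·0.99184 + 0.58518·0.12750·-0.34366) = -56.09097°
λ₂ = λ₁ + atan2(sin θ sin δ cos φ₁, cos δ − sin φ₁ sin φ₂) = 117.95575°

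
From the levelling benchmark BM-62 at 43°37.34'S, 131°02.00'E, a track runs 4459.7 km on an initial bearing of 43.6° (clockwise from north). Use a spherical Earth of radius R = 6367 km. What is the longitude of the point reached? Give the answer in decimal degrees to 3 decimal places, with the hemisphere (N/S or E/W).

157.951°E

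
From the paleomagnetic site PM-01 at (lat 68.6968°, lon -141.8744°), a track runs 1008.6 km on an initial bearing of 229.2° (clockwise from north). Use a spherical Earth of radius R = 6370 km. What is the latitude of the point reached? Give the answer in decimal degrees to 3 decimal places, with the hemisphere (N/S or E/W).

δ = d/R = 1008.6/6370 = 0.158336 rad
φ₂ = arcsin(sin φ₁ cos δ + cos φ₁ sin δ cos θ)
   = arcsin(0.93167·0.98749 + 0.36330·0.15768·-0.65342) = 61.95593°
λ₂ = λ₁ + atan2(sin θ sin δ cos φ₁, cos δ − sin φ₁ sin φ₂) = -156.58132°

61.956°N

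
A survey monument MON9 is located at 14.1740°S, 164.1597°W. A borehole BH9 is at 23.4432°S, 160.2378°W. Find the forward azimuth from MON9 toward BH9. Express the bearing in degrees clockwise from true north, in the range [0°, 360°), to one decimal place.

158.8°

Δλ = 3.9219°
y = sin Δλ · cos φ₂ = 0.062751
x = cos φ₁ sin φ₂ − sin φ₁ cos φ₂ cos Δλ = -0.161599
θ = atan2(y, x) = 158.7783° → 158.7783° (mod 360°)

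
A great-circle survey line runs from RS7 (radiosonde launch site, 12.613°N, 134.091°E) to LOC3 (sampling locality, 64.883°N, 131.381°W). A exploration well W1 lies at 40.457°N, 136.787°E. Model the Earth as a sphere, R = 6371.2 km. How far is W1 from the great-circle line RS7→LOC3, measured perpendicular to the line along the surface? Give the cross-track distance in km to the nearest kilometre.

δ₁₃ = central angle RS7→W1 = 0.487726 rad  (haversine)
θ₁₃ = bearing RS7→W1 = 4.380°,  θ₁₂ = bearing RS7→LOC3 = 25.406°
dₓₜ = R·arcsin(sin δ₁₃ · sin(θ₁₃ − θ₁₂)) = 6371.2·arcsin(0.46862·sin(-21.026°)) = -1076.321 km
|dₓₜ| = 1076.321 km

1076 km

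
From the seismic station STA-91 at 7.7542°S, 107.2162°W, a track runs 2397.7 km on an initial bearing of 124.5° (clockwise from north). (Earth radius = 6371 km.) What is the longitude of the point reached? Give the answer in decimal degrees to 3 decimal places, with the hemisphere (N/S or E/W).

88.489°W

δ = d/R = 2397.7/6371 = 0.376346 rad
φ₂ = arcsin(sin φ₁ cos δ + cos φ₁ sin δ cos θ)
   = arcsin(-0.13492·0.93001 + 0.99086·0.36752·-0.56641) = -19.37476°
λ₂ = λ₁ + atan2(sin θ sin δ cos φ₁, cos δ − sin φ₁ sin φ₂) = -88.48861°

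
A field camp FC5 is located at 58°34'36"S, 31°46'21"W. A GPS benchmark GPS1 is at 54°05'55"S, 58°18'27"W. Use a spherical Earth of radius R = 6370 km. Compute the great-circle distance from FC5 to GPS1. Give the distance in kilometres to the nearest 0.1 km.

1696.5 km

FC5: φ = -58.57667°, λ = -31.77250°
GPS1: φ = -54.09861°, λ = -58.30750°
Δφ = 4.4781°,  Δλ = -26.5350°
a = sin²(Δφ/2) + cos φ₁ cos φ₂ sin²(Δλ/2) = 0.017628
c = 2·arcsin(√a) = 0.266330 rad = 15.2596°
d = R·c = 6370 × 0.266330 = 1696.5 km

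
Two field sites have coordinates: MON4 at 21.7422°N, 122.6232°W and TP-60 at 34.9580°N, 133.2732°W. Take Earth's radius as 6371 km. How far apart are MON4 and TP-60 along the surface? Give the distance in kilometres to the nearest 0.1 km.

Δφ = 13.2158°,  Δλ = -10.6500°
a = sin²(Δφ/2) + cos φ₁ cos φ₂ sin²(Δλ/2) = 0.019799
c = 2·arcsin(√a) = 0.282353 rad = 16.1776°
d = R·c = 6371 × 0.282353 = 1798.9 km

1798.9 km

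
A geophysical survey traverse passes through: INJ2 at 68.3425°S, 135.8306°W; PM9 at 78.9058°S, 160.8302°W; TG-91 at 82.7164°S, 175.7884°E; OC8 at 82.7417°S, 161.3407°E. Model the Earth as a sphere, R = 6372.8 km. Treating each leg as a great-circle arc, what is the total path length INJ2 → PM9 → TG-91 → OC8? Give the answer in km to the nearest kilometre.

2175 km

INJ2→PM9: c = 0.217687 rad, d = 1387.27 km
PM9→TG-91: c = 0.091837 rad, d = 585.26 km
TG-91→OC8: c = 0.031834 rad, d = 202.87 km
Total = 1387.27 + 585.26 + 202.87 = 2175.41 km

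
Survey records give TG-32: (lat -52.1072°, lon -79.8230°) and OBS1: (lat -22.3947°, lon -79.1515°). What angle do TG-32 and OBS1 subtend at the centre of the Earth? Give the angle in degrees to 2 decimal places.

Δφ = 29.7125°,  Δλ = 0.6715°
a = sin²(Δφ/2) + cos φ₁ cos φ₂ sin²(Δλ/2) = 0.065758
c = 2·arcsin(√a) = 0.518660 rad = 29.7170°

29.72°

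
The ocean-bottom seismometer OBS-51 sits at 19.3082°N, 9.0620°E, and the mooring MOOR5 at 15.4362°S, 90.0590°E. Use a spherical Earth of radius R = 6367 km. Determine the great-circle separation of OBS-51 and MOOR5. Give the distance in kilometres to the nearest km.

9655 km

Δφ = -34.7444°,  Δλ = 80.9970°
a = sin²(Δφ/2) + cos φ₁ cos φ₂ sin²(Δλ/2) = 0.472825
c = 2·arcsin(√a) = 1.516420 rad = 86.8845°
d = R·c = 6367 × 1.516420 = 9655.0 km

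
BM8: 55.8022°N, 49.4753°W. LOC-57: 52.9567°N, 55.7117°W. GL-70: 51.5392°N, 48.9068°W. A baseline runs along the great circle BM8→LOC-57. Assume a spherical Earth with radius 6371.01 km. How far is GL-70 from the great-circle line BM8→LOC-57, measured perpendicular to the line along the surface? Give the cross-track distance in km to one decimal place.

δ₁₃ = central angle BM8→GL-70 = 0.074635 rad  (haversine)
θ₁₃ = bearing BM8→GL-70 = 175.253°,  θ₁₂ = bearing BM8→LOC-57 = 234.491°
dₓₜ = R·arcsin(sin δ₁₃ · sin(θ₁₃ − θ₁₂)) = 6371.01·arcsin(0.07457·sin(-59.238°)) = -408.497 km
|dₓₜ| = 408.497 km

408.5 km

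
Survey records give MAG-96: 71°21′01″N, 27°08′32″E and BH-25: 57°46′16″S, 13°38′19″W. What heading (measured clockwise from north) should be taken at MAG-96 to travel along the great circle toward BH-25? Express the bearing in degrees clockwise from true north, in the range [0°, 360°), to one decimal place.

MAG-96: φ = +71.35028°, λ = +27.14222°
BH-25: φ = -57.77111°, λ = -13.63861°
Δλ = -40.7808°
y = sin Δλ · cos φ₂ = -0.348336
x = cos φ₁ sin φ₂ − sin φ₁ cos φ₂ cos Δλ = -0.653131
θ = atan2(y, x) = -151.9275° → 208.0725° (mod 360°)

208.1°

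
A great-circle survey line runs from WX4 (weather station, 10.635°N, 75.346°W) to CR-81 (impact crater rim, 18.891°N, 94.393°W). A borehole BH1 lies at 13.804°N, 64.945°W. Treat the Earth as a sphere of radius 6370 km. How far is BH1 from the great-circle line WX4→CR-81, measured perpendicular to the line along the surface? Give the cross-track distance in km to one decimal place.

δ₁₃ = central angle WX4→BH1 = 0.185805 rad  (haversine)
θ₁₃ = bearing WX4→BH1 = 71.628°,  θ₁₂ = bearing WX4→CR-81 = 296.383°
dₓₜ = R·arcsin(sin δ₁₃ · sin(θ₁₃ − θ₁₂)) = 6370·arcsin(0.18474·sin(-224.754°)) = 830.890 km
|dₓₜ| = 830.890 km

830.9 km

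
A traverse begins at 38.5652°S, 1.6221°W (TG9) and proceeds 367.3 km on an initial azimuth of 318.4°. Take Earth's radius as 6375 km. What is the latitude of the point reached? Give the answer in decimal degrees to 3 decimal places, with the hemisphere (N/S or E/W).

36.065°S

δ = d/R = 367.3/6375 = 0.057616 rad
φ₂ = arcsin(sin φ₁ cos δ + cos φ₁ sin δ cos θ)
   = arcsin(-0.62340·0.99834 + 0.78190·0.05758·0.74780) = -36.06488°
λ₂ = λ₁ + atan2(sin θ sin δ cos φ₁, cos δ − sin φ₁ sin φ₂) = -4.33295°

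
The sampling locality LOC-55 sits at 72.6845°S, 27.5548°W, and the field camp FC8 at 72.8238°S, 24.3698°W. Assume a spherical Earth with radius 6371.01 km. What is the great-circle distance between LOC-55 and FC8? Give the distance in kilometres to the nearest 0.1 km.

106.1 km

Δφ = -0.1393°,  Δλ = 3.1850°
a = sin²(Δφ/2) + cos φ₁ cos φ₂ sin²(Δλ/2) = 0.000069
c = 2·arcsin(√a) = 0.016657 rad = 0.9544°
d = R·c = 6371.01 × 0.016657 = 106.1 km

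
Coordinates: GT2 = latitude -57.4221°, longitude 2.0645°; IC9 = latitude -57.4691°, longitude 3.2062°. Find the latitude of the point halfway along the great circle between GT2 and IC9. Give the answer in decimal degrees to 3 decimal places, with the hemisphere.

57.447°S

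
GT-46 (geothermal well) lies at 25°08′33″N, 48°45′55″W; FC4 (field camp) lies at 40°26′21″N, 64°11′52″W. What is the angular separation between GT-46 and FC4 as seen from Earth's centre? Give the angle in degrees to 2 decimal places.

19.99°

GT-46: φ = +25.14250°, λ = -48.76528°
FC4: φ = +40.43917°, λ = -64.19778°
Δφ = 15.2967°,  Δλ = -15.4325°
a = sin²(Δφ/2) + cos φ₁ cos φ₂ sin²(Δλ/2) = 0.030134
c = 2·arcsin(√a) = 0.348953 rad = 19.9935°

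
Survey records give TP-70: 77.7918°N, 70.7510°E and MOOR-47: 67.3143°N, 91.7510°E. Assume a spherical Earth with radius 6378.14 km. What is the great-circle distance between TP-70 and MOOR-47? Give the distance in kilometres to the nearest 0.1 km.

Δφ = -10.4775°,  Δλ = 21.0000°
a = sin²(Δφ/2) + cos φ₁ cos φ₂ sin²(Δλ/2) = 0.011045
c = 2·arcsin(√a) = 0.210582 rad = 12.0655°
d = R·c = 6378.14 × 0.210582 = 1343.1 km

1343.1 km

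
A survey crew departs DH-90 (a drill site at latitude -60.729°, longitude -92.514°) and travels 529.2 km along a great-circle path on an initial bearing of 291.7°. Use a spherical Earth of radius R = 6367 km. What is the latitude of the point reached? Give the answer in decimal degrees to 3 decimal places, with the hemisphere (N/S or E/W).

δ = d/R = 529.2/6367 = 0.083116 rad
φ₂ = arcsin(sin φ₁ cos δ + cos φ₁ sin δ cos θ)
   = arcsin(-0.87232·0.99655 + 0.48894·0.08302·0.36975) = -58.68212°
λ₂ = λ₁ + atan2(sin θ sin δ cos φ₁, cos δ − sin φ₁ sin φ₂) = -101.04830°

58.682°S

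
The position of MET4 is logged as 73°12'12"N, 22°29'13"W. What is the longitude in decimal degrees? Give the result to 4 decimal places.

22.4869°W

22° + 29′/60 + 13″/3600 = 22 + 0.48333 + 0.00361 = 22.4869°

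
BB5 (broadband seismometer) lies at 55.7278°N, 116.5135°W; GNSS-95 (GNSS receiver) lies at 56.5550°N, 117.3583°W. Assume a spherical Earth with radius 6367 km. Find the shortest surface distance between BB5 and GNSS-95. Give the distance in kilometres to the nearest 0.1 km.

105.8 km

Δφ = 0.8272°,  Δλ = -0.8448°
a = sin²(Δφ/2) + cos φ₁ cos φ₂ sin²(Δλ/2) = 0.000069
c = 2·arcsin(√a) = 0.016611 rad = 0.9517°
d = R·c = 6367 × 0.016611 = 105.8 km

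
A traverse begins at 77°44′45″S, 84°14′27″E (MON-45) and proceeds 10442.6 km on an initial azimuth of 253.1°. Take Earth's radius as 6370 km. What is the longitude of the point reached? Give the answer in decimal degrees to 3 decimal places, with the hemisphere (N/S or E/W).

23.094°W

MON-45: φ = -77.74583°, λ = +84.24083°
δ = d/R = 10442.6/6370 = 1.639341 rad
φ₂ = arcsin(sin φ₁ cos δ + cos φ₁ sin δ cos θ)
   = arcsin(-0.97722·-0.06849 + 0.21225·0.99765·-0.29070) = 0.30790°
λ₂ = λ₁ + atan2(sin θ sin δ cos φ₁, cos δ − sin φ₁ sin φ₂) = -23.09386°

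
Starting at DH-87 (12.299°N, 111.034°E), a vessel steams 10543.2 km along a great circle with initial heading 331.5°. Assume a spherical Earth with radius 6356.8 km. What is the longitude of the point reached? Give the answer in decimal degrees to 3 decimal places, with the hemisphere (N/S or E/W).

8.758°W

δ = d/R = 10543.2/6356.8 = 1.658570 rad
φ₂ = arcsin(sin φ₁ cos δ + cos φ₁ sin δ cos θ)
   = arcsin(0.21301·-0.08766 + 0.97705·0.99615·0.87882) = 56.79004°
λ₂ = λ₁ + atan2(sin θ sin δ cos φ₁, cos δ − sin φ₁ sin φ₂) = -8.75776°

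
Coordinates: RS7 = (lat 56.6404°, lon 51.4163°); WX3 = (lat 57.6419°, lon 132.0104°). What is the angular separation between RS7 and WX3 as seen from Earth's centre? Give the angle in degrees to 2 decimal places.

41.09°

Δφ = 1.0015°,  Δλ = 80.5941°
a = sin²(Δφ/2) + cos φ₁ cos φ₂ sin²(Δλ/2) = 0.123181
c = 2·arcsin(√a) = 0.717217 rad = 41.0935°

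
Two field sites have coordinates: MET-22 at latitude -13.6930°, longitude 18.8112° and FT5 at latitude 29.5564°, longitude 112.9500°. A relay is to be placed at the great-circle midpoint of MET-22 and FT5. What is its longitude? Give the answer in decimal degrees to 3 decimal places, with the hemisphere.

62.483°E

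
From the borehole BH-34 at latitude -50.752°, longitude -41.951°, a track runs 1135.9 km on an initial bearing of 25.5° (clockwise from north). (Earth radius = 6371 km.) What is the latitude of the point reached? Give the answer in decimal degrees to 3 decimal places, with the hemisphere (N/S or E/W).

δ = d/R = 1135.9/6371 = 0.178292 rad
φ₂ = arcsin(sin φ₁ cos δ + cos φ₁ sin δ cos θ)
   = arcsin(-0.77441·0.98415 + 0.63268·0.17735·0.90259) = -41.36581°
λ₂ = λ₁ + atan2(sin θ sin δ cos φ₁, cos δ − sin φ₁ sin φ₂) = -36.11206°

41.366°S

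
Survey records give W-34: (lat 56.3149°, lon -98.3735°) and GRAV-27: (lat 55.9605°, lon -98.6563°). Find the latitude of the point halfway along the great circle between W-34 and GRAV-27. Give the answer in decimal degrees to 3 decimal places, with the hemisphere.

56.138°N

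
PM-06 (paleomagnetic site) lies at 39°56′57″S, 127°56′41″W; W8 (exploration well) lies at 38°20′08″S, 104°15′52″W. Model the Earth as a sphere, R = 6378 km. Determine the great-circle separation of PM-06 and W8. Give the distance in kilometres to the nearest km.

PM-06: φ = -39.94917°, λ = -127.94472°
W8: φ = -38.33556°, λ = -104.26444°
Δφ = 1.6136°,  Δλ = 23.6803°
a = sin²(Δφ/2) + cos φ₁ cos φ₂ sin²(Δλ/2) = 0.025514
c = 2·arcsin(√a) = 0.320835 rad = 18.3825°
d = R·c = 6378 × 0.320835 = 2046.3 km

2046 km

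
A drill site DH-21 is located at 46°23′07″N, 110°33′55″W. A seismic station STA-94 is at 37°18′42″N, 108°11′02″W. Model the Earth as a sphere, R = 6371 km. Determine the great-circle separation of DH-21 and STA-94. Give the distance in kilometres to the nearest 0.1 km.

1027.9 km

DH-21: φ = +46.38528°, λ = -110.56528°
STA-94: φ = +37.31167°, λ = -108.18389°
Δφ = -9.0736°,  Δλ = 2.3814°
a = sin²(Δφ/2) + cos φ₁ cos φ₂ sin²(Δλ/2) = 0.006494
c = 2·arcsin(√a) = 0.161341 rad = 9.2442°
d = R·c = 6371 × 0.161341 = 1027.9 km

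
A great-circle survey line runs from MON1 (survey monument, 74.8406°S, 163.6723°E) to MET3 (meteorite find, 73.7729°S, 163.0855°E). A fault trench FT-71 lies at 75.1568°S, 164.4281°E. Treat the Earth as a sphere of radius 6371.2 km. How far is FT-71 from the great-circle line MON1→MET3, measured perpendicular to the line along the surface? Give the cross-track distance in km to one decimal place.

δ₁₃ = central angle MON1→FT-71 = 0.006489 rad  (haversine)
θ₁₃ = bearing MON1→FT-71 = 148.620°,  θ₁₂ = bearing MON1→MET3 = 351.262°
dₓₜ = R·arcsin(sin δ₁₃ · sin(θ₁₃ − θ₁₂)) = 6371.2·arcsin(0.00649·sin(-202.642°)) = 15.917 km
|dₓₜ| = 15.917 km

15.9 km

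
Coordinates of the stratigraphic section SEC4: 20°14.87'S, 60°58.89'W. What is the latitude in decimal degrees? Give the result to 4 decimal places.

20.2478°S

20° + 14.87′/60 = 20 + 0.24783 = 20.2478°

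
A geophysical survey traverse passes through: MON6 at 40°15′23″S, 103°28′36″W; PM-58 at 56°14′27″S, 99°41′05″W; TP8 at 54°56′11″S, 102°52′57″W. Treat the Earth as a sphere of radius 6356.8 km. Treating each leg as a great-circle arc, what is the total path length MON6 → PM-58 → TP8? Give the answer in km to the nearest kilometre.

2042 km

MON6: φ = -40.25639°, λ = -103.47667°
PM-58: φ = -56.24083°, λ = -99.68472°
TP8: φ = -54.93639°, λ = -102.88250°
MON6→PM-58: c = 0.282333 rad, d = 1794.73 km
PM-58→TP8: c = 0.038893 rad, d = 247.24 km
Total = 1794.73 + 247.24 = 2041.97 km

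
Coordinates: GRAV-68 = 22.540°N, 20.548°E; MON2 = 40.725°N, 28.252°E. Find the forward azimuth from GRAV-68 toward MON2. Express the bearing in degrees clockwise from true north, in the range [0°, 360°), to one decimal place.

Δλ = 7.7040°
y = sin Δλ · cos φ₂ = 0.101594
x = cos φ₁ sin φ₂ − sin φ₁ cos φ₂ cos Δλ = 0.314708
θ = atan2(y, x) = 17.8911° → 17.8911° (mod 360°)

17.9°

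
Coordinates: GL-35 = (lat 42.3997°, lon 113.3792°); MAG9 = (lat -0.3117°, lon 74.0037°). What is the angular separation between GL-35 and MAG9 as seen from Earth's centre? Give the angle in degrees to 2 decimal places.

Δφ = -42.7114°,  Δλ = -39.3755°
a = sin²(Δφ/2) + cos φ₁ cos φ₂ sin²(Δλ/2) = 0.216422
c = 2·arcsin(√a) = 0.967748 rad = 55.4479°

55.45°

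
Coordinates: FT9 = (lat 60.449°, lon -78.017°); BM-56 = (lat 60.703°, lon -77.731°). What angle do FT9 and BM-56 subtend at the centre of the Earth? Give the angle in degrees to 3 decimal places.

0.290°

Δφ = 0.2540°,  Δλ = 0.2860°
a = sin²(Δφ/2) + cos φ₁ cos φ₂ sin²(Δλ/2) = 0.000006
c = 2·arcsin(√a) = 0.005066 rad = 0.2903°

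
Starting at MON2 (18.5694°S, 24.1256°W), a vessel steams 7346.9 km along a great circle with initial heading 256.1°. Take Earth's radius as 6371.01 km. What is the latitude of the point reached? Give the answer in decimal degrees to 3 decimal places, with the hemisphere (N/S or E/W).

δ = d/R = 7346.9/6371.01 = 1.153177 rad
φ₂ = arcsin(sin φ₁ cos δ + cos φ₁ sin δ cos θ)
   = arcsin(-0.31845·0.40559 + 0.94794·0.91406·-0.24023) = -19.71310°
λ₂ = λ₁ + atan2(sin θ sin δ cos φ₁, cos δ − sin φ₁ sin φ₂) = -94.60621°

19.713°S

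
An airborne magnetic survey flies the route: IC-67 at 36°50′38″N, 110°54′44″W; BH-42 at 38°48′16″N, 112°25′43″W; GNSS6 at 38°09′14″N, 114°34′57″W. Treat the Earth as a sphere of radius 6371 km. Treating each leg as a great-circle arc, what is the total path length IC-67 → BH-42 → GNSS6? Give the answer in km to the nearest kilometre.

456 km

IC-67: φ = +36.84389°, λ = -110.91222°
BH-42: φ = +38.80444°, λ = -112.42861°
GNSS6: φ = +38.15389°, λ = -114.58250°
IC-67→BH-42: c = 0.040097 rad, d = 255.46 km
BH-42→GNSS6: c = 0.031542 rad, d = 200.95 km
Total = 255.46 + 200.95 = 456.41 km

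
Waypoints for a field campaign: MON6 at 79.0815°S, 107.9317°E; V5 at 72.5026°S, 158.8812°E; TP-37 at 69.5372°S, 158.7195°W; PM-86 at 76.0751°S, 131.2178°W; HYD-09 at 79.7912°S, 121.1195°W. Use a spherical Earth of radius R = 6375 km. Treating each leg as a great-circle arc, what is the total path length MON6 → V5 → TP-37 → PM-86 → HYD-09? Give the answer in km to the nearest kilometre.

4654 km

MON6→V5: c = 0.235730 rad, d = 1502.78 km
V5→TP-37: c = 0.240704 rad, d = 1534.48 km
TP-37→PM-86: c = 0.179183 rad, d = 1142.29 km
PM-86→HYD-09: c = 0.074358 rad, d = 474.03 km
Total = 1502.78 + 1534.48 + 1142.29 + 474.03 = 4653.59 km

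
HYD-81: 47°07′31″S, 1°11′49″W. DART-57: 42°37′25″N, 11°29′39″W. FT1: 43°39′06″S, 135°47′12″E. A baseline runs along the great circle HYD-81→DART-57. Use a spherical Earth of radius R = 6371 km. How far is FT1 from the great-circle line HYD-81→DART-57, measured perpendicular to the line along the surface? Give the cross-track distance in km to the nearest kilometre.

2460 km

HYD-81: φ = -47.12528°, λ = -1.19694°
DART-57: φ = +42.62361°, λ = -11.49417°
FT1: φ = -43.65167°, λ = +135.78667°
δ₁₃ = central angle HYD-81→FT1 = 1.424363 rad  (haversine)
θ₁₃ = bearing HYD-81→FT1 = 150.069°,  θ₁₂ = bearing HYD-81→DART-57 = 352.442°
dₓₜ = R·arcsin(sin δ₁₃ · sin(θ₁₃ − θ₁₂)) = 6371·arcsin(0.98930·sin(-202.373°)) = 2459.669 km
|dₓₜ| = 2459.669 km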